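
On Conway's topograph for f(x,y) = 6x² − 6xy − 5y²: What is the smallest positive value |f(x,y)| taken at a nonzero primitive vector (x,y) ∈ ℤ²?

descent: ρ → (-5,6,6)  [lands on river]
river: ρ → (6,6,-5)
river: ρ → (-5,4,7)
river: ρ → (7,10,-2)
river: ρ → (-2,10,7)
river: ρ → (7,4,-5)
closes: descent 1, river 6
min |a| on river = 2

2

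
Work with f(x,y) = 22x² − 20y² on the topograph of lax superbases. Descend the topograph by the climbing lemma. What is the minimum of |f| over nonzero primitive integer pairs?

descent: ρ → (-20,40,2)  [lands on river]
river: ρ → (2,40,-20)
closes: descent 1, river 2
min |a| on river = 2

2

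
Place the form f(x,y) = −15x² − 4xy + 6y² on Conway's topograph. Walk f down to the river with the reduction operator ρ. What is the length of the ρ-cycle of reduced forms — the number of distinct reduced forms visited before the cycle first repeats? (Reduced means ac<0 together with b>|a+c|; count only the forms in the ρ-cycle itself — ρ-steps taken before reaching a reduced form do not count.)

D = 376, ⌊√D⌋ = 19
descent: ρ → (6,16,-5)  [lands on river]
river: ρ → (-5,14,9)
river: ρ → (9,4,-10)
river: ρ → (-10,16,3)
river: ρ → (3,14,-15)
river: ρ → (-15,16,2)
river: ρ → (2,16,-15)
river: ρ → (-15,14,3)
river: ρ → (3,16,-10)
river: ρ → (-10,4,9)
river: ρ → (9,14,-5)
river: ρ → (-5,16,6)
river: ρ → (6,8,-13)
river: ρ → (-13,18,1)
river: ρ → (1,18,-13)
river: ρ → (-13,8,6)
ρ-cycle length = 16 (tail of 1 descent step not counted)

16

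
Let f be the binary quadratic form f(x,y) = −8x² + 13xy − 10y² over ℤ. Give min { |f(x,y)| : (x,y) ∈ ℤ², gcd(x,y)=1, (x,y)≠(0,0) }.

translate: b→3 (≡-13 mod 16), so (8,-13,10)→(8,3,5)
flip: (8,3,5)→(5,-3,8)
reduced (well bottom): (5,-3,8) with a≤c, −a<b≤a
well minimum |f| = |-5| = 5 (negative-definite)

5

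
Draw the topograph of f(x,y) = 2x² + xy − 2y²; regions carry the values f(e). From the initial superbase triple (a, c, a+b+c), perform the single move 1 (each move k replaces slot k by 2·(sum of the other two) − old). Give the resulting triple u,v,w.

start (2,-2,1) = (f(1,0),f(0,1),f(1,1))
replace slot 1: 2·((-2)+1) − 2 = -4 → (-4,-2,1)

-4,-2,1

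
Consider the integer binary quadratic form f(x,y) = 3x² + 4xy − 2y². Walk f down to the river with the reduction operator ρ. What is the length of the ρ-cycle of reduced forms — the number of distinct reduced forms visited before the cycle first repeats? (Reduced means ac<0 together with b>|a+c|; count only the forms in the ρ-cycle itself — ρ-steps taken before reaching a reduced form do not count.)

D = 40, ⌊√D⌋ = 6
river: ρ → (-2,4,3)
river: ρ → (3,2,-3)
river: ρ → (-3,4,2)
river: ρ → (2,4,-3)
river: ρ → (-3,2,3)
river: ρ → (3,4,-2)
ρ-cycle length = 6 (tail of 0 descent steps not counted)

6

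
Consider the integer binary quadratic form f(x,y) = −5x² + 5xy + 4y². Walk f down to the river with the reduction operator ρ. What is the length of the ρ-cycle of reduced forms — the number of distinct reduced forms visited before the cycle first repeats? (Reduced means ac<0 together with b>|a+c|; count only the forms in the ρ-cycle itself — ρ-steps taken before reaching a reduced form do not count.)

D = 105, ⌊√D⌋ = 10
river: ρ → (4,3,-6)
river: ρ → (-6,9,1)
river: ρ → (1,9,-6)
river: ρ → (-6,3,4)
river: ρ → (4,5,-5)
river: ρ → (-5,5,4)
ρ-cycle length = 6 (tail of 0 descent steps not counted)

6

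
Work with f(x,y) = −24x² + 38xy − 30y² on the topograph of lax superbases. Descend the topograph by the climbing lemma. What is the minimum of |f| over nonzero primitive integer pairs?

translate: b→10 (≡-38 mod 48), so (24,-38,30)→(24,10,16)
flip: (24,10,16)→(16,-10,24)
reduced (well bottom): (16,-10,24) with a≤c, −a<b≤a
well minimum |f| = |-16| = 16 (negative-definite)

16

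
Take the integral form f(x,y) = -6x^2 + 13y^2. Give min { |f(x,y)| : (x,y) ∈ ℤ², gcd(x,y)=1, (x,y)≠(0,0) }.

descent: ρ → (13,0,-6)
descent: ρ → (-6,12,7)  [lands on river]
river: ρ → (7,16,-2)
river: ρ → (-2,16,7)
river: ρ → (7,12,-6)
closes: descent 2, river 4
min |a| on river = 2

2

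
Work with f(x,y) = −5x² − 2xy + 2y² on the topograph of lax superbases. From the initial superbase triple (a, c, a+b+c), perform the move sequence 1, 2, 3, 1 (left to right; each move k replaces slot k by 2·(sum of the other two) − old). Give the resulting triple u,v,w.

start (-5,2,-5) = (f(1,0),f(0,1),f(1,1))
replace slot 1: 2·(2+(-5)) − (-5) = -1 → (-1,2,-5)
replace slot 2: 2·((-1)+(-5)) − 2 = -14 → (-1,-14,-5)
replace slot 3: 2·((-1)+(-14)) − (-5) = -25 → (-1,-14,-25)
replace slot 1: 2·((-14)+(-25)) − (-1) = -77 → (-77,-14,-25)

-77,-14,-25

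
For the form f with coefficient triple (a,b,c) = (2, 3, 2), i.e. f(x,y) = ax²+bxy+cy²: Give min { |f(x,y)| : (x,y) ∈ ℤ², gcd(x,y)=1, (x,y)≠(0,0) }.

translate: b→-1 (≡3 mod 4), so (2,3,2)→(2,-1,1)
flip: (2,-1,1)→(1,1,2)
reduced (well bottom): (1,1,2) with a≤c, −a<b≤a
well minimum = a = 1

1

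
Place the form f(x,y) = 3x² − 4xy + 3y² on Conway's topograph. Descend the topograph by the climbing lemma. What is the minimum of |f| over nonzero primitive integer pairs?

translate: b→2 (≡-4 mod 6), so (3,-4,3)→(3,2,2)
flip: (3,2,2)→(2,-2,3)
translate: b→2 (≡-2 mod 4), so (2,-2,3)→(2,2,3)
reduced (well bottom): (2,2,3) with a≤c, −a<b≤a
well minimum = a = 2

2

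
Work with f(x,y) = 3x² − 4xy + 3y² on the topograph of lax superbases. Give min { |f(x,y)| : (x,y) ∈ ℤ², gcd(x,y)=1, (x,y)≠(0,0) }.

translate: b→2 (≡-4 mod 6), so (3,-4,3)→(3,2,2)
flip: (3,2,2)→(2,-2,3)
translate: b→2 (≡-2 mod 4), so (2,-2,3)→(2,2,3)
reduced (well bottom): (2,2,3) with a≤c, −a<b≤a
well minimum = a = 2

2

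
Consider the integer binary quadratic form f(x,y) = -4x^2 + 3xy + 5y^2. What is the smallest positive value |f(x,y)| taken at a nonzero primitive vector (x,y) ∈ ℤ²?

river: ρ → (5,7,-2)
river: ρ → (-2,9,1)
river: ρ → (1,9,-2)
river: ρ → (-2,7,5)
river: ρ → (5,3,-4)
river: ρ → (-4,5,4)
river: ρ → (4,3,-5)
river: ρ → (-5,7,2)
river: ρ → (2,9,-1)
river: ρ → (-1,9,2)
river: ρ → (2,7,-5)
river: ρ → (-5,3,4)
river: ρ → (4,5,-4)
river: ρ → (-4,3,5)
closes: descent 0, river 14
min |a| on river = 1

1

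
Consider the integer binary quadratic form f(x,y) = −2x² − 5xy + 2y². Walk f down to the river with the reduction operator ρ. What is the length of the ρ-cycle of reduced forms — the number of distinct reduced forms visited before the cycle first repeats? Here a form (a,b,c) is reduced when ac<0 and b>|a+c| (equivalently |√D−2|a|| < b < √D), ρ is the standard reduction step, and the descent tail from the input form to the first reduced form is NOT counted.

D = 41, ⌊√D⌋ = 6
descent: ρ → (2,5,-2)  [lands on river]
river: ρ → (-2,3,4)
river: ρ → (4,5,-1)
river: ρ → (-1,5,4)
river: ρ → (4,3,-2)
river: ρ → (-2,5,2)
river: ρ → (2,3,-4)
river: ρ → (-4,5,1)
river: ρ → (1,5,-4)
river: ρ → (-4,3,2)
ρ-cycle length = 10 (tail of 1 descent step not counted)

10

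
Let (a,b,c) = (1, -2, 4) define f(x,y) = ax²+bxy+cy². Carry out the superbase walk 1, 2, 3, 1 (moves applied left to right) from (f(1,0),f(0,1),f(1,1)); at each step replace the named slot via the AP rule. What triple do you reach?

start (1,4,3) = (f(1,0),f(0,1),f(1,1))
replace slot 1: 2·(4+3) − 1 = 13 → (13,4,3)
replace slot 2: 2·(13+3) − 4 = 28 → (13,28,3)
replace slot 3: 2·(13+28) − 3 = 79 → (13,28,79)
replace slot 1: 2·(28+79) − 13 = 201 → (201,28,79)

201,28,79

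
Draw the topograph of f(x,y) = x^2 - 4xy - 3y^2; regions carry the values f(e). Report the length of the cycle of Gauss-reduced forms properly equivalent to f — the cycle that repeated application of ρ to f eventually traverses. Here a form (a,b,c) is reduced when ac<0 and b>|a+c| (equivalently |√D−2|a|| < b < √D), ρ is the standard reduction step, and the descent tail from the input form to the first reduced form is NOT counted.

D = 28, ⌊√D⌋ = 5
descent: ρ → (-3,4,1)  [lands on river]
river: ρ → (1,4,-3)
river: ρ → (-3,2,2)
river: ρ → (2,2,-3)
ρ-cycle length = 4 (tail of 1 descent step not counted)

4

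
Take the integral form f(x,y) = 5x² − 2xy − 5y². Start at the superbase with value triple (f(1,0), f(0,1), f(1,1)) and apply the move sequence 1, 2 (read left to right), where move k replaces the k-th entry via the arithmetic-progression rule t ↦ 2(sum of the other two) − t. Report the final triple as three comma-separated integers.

start (5,-5,-2) = (f(1,0),f(0,1),f(1,1))
replace slot 1: 2·((-5)+(-2)) − 5 = -19 → (-19,-5,-2)
replace slot 2: 2·((-19)+(-2)) − (-5) = -37 → (-19,-37,-2)

-19,-37,-2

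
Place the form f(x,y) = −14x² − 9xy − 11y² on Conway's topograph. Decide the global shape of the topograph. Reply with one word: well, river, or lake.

D = b²−4ac = (-9)² − 4·(-14)·(-11) = -535
D < 0 ⇒ definite ⇒ every region one sign ⇒ single well

well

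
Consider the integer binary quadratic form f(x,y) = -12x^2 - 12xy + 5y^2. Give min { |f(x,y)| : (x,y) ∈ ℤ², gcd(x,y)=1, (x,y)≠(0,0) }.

descent: ρ → (5,12,-12)  [lands on river]
river: ρ → (-12,12,5)
river: ρ → (5,18,-3)
river: ρ → (-3,18,5)
closes: descent 1, river 4
min |a| on river = 3

3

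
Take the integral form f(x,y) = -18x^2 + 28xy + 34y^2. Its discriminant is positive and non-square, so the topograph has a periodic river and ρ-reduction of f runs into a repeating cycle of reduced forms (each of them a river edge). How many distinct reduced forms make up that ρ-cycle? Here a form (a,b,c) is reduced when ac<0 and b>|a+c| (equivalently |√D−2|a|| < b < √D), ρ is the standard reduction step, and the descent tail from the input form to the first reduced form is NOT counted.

D = 3232, ⌊√D⌋ = 56
river: ρ → (34,40,-12)
river: ρ → (-12,56,2)
river: ρ → (2,56,-12)
river: ρ → (-12,40,34)
river: ρ → (34,28,-18)
river: ρ → (-18,44,18)
river: ρ → (18,28,-34)
river: ρ → (-34,40,12)
river: ρ → (12,56,-2)
river: ρ → (-2,56,12)
river: ρ → (12,40,-34)
river: ρ → (-34,28,18)
river: ρ → (18,44,-18)
river: ρ → (-18,28,34)
ρ-cycle length = 14 (tail of 0 descent steps not counted)

14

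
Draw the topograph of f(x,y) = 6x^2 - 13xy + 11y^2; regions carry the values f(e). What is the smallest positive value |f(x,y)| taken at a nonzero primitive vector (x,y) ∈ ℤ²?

translate: b→-1 (≡-13 mod 12), so (6,-13,11)→(6,-1,4)
flip: (6,-1,4)→(4,1,6)
reduced (well bottom): (4,1,6) with a≤c, −a<b≤a
well minimum = a = 4

4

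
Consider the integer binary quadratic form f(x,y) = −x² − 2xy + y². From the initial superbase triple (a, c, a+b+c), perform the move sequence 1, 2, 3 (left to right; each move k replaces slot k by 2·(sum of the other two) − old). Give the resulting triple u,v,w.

start (-1,1,-2) = (f(1,0),f(0,1),f(1,1))
replace slot 1: 2·(1+(-2)) − (-1) = -1 → (-1,1,-2)
replace slot 2: 2·((-1)+(-2)) − 1 = -7 → (-1,-7,-2)
replace slot 3: 2·((-1)+(-7)) − (-2) = -14 → (-1,-7,-14)

-1,-7,-14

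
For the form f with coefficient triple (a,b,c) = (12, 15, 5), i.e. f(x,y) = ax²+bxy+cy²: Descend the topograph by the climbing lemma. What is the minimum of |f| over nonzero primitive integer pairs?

translate: b→-9 (≡15 mod 24), so (12,15,5)→(12,-9,2)
flip: (12,-9,2)→(2,9,12)
translate: b→1 (≡9 mod 4), so (2,9,12)→(2,1,2)
reduced (well bottom): (2,1,2) with a≤c, −a<b≤a
well minimum = a = 2

2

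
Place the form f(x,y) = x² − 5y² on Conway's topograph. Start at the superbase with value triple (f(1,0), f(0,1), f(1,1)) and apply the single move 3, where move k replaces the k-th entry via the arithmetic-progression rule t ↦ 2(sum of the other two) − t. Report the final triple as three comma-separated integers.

start (1,-5,-4) = (f(1,0),f(0,1),f(1,1))
replace slot 3: 2·(1+(-5)) − (-4) = -4 → (1,-5,-4)

1,-5,-4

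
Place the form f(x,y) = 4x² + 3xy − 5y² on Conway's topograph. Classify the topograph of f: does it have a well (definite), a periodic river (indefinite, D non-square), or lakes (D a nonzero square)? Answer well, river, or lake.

D = b²−4ac = 3² − 4·4·(-5) = 89
D > 0 non-square ⇒ indefinite ⇒ periodic river

river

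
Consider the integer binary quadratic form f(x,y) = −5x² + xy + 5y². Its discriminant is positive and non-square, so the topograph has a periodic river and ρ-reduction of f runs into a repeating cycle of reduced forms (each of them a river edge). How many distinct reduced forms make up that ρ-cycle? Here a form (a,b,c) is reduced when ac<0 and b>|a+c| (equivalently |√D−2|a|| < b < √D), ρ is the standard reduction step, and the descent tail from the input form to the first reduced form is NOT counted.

D = 101, ⌊√D⌋ = 10
river: ρ → (5,9,-1)
river: ρ → (-1,9,5)
river: ρ → (5,1,-5)
river: ρ → (-5,9,1)
river: ρ → (1,9,-5)
river: ρ → (-5,1,5)
ρ-cycle length = 6 (tail of 0 descent steps not counted)

6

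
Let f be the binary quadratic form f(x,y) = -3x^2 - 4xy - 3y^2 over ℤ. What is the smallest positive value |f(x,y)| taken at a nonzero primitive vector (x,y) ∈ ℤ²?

translate: b→-2 (≡4 mod 6), so (3,4,3)→(3,-2,2)
flip: (3,-2,2)→(2,2,3)
reduced (well bottom): (2,2,3) with a≤c, −a<b≤a
well minimum |f| = |-2| = 2 (negative-definite)

2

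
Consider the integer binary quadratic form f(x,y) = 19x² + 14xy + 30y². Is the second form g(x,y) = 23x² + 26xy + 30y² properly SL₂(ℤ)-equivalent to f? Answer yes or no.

D₁ = -2084, D₂ = -2084
f: reduced (well bottom): (19,14,30) with a≤c, −a<b≤a
g: translate: b→-20 (≡26 mod 46), so (23,26,30)→(23,-20,27)
g: reduced (well bottom): (23,-20,27) with a≤c, −a<b≤a
reduced forms (19, 14, 30) vs (23, -20, 27) ⇒ inequivalent

no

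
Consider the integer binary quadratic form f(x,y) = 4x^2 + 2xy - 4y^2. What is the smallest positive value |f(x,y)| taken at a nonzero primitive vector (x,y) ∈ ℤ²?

river: ρ → (-4,6,2)
river: ρ → (2,6,-4)
river: ρ → (-4,2,4)
river: ρ → (4,6,-2)
river: ρ → (-2,6,4)
river: ρ → (4,2,-4)
closes: descent 0, river 6
min |a| on river = 2

2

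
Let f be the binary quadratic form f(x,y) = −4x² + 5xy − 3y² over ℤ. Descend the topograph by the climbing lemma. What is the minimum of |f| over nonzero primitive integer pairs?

translate: b→3 (≡-5 mod 8), so (4,-5,3)→(4,3,2)
flip: (4,3,2)→(2,-3,4)
translate: b→1 (≡-3 mod 4), so (2,-3,4)→(2,1,3)
reduced (well bottom): (2,1,3) with a≤c, −a<b≤a
well minimum |f| = |-2| = 2 (negative-definite)

2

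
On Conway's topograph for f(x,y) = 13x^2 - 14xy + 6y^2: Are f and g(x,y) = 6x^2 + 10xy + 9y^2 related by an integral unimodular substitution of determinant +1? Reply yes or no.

D₁ = -116, D₂ = -116
f: translate: b→12 (≡-14 mod 26), so (13,-14,6)→(13,12,5)
f: flip: (13,12,5)→(5,-12,13)
f: translate: b→-2 (≡-12 mod 10), so (5,-12,13)→(5,-2,6)
f: reduced (well bottom): (5,-2,6) with a≤c, −a<b≤a
g: translate: b→-2 (≡10 mod 12), so (6,10,9)→(6,-2,5)
g: flip: (6,-2,5)→(5,2,6)
g: reduced (well bottom): (5,2,6) with a≤c, −a<b≤a
reduced forms (5, -2, 6) vs (5, 2, 6) ⇒ inequivalent

no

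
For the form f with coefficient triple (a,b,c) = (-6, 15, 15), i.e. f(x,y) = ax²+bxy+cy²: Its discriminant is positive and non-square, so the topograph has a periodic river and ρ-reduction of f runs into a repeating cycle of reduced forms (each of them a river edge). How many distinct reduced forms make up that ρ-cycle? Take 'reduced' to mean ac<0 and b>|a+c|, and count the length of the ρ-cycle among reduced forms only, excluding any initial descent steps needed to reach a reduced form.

D = 585, ⌊√D⌋ = 24
river: ρ → (15,15,-6)
river: ρ → (-6,21,6)
river: ρ → (6,15,-15)
river: ρ → (-15,15,6)
river: ρ → (6,21,-6)
river: ρ → (-6,15,15)
ρ-cycle length = 6 (tail of 0 descent steps not counted)

6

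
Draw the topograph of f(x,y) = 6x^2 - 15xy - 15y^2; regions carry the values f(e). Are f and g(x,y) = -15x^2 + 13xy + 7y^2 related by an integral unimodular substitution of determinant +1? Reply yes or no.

D₁ = 585, D₂ = 589
discriminants differ ⇒ not SL₂(ℤ)-equivalent

no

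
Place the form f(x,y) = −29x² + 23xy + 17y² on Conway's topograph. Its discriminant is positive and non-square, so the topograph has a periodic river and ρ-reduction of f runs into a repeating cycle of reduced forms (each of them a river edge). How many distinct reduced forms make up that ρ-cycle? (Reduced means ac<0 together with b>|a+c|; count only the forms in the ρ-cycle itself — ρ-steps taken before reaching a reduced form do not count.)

D = 2501, ⌊√D⌋ = 50
river: ρ → (17,45,-7)
river: ρ → (-7,39,35)
river: ρ → (35,31,-11)
river: ρ → (-11,35,29)
river: ρ → (29,23,-17)
river: ρ → (-17,45,7)
river: ρ → (7,39,-35)
river: ρ → (-35,31,11)
river: ρ → (11,35,-29)
river: ρ → (-29,23,17)
ρ-cycle length = 10 (tail of 0 descent steps not counted)

10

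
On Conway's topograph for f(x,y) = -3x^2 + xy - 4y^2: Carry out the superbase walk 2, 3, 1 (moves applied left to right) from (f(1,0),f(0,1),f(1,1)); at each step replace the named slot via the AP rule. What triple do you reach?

start (-3,-4,-6) = (f(1,0),f(0,1),f(1,1))
replace slot 2: 2·((-3)+(-6)) − (-4) = -14 → (-3,-14,-6)
replace slot 3: 2·((-3)+(-14)) − (-6) = -28 → (-3,-14,-28)
replace slot 1: 2·((-14)+(-28)) − (-3) = -81 → (-81,-14,-28)

-81,-14,-28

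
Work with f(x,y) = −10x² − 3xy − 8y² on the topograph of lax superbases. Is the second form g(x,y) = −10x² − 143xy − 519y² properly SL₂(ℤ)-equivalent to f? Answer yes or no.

D₁ = -311, D₂ = -311
f is negative-definite; reduce −f:
−f: flip: (10,3,8)→(8,-3,10)
−f: reduced (well bottom): (8,-3,10) with a≤c, −a<b≤a
flip sign back: reduced form of f is (-8,3,-10)
g is negative-definite; reduce −g:
−g: translate: b→3 (≡143 mod 20), so (10,143,519)→(10,3,8)
−g: flip: (10,3,8)→(8,-3,10)
−g: reduced (well bottom): (8,-3,10) with a≤c, −a<b≤a
flip sign back: reduced form of g is (-8,3,-10)
reduced forms (-8, 3, -10) vs (-8, 3, -10) ⇒ equivalent

yes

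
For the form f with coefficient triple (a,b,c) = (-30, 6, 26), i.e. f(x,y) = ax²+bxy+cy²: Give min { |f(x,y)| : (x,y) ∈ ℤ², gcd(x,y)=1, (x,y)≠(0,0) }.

river: ρ → (26,46,-10)
river: ρ → (-10,54,6)
river: ρ → (6,54,-10)
river: ρ → (-10,46,26)
river: ρ → (26,6,-30)
river: ρ → (-30,54,2)
river: ρ → (2,54,-30)
river: ρ → (-30,6,26)
closes: descent 0, river 8
min |a| on river = 2

2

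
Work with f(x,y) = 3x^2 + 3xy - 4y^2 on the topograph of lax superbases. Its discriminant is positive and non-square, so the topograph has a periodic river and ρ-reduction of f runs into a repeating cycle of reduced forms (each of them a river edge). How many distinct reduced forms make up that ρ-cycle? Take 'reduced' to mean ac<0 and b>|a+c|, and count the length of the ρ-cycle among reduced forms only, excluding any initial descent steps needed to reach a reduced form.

D = 57, ⌊√D⌋ = 7
river: ρ → (-4,5,2)
river: ρ → (2,7,-1)
river: ρ → (-1,7,2)
river: ρ → (2,5,-4)
river: ρ → (-4,3,3)
river: ρ → (3,3,-4)
ρ-cycle length = 6 (tail of 0 descent steps not counted)

6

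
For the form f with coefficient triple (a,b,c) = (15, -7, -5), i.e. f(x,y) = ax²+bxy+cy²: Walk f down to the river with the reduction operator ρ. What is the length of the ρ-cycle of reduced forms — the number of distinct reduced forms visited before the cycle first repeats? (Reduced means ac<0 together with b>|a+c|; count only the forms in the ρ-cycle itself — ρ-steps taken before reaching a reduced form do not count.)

D = 349, ⌊√D⌋ = 18
descent: ρ → (-5,17,3)  [lands on river]
river: ρ → (3,13,-15)
river: ρ → (-15,17,1)
river: ρ → (1,17,-15)
river: ρ → (-15,13,3)
river: ρ → (3,17,-5)
river: ρ → (-5,13,9)
river: ρ → (9,5,-9)
river: ρ → (-9,13,5)
river: ρ → (5,17,-3)
river: ρ → (-3,13,15)
river: ρ → (15,17,-1)
river: ρ → (-1,17,15)
river: ρ → (15,13,-3)
river: ρ → (-3,17,5)
river: ρ → (5,13,-9)
river: ρ → (-9,5,9)
river: ρ → (9,13,-5)
ρ-cycle length = 18 (tail of 1 descent step not counted)

18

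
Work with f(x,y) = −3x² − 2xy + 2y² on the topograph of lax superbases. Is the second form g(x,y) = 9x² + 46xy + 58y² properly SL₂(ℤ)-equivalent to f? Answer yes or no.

D₁ = 28, D₂ = 28
river cycle of f (length 4): (2, 2, -3), (-3, 4, 1), (1, 4, -3), (-3, 2, 2)
river cycle of g (length 4): (1, 4, -3), (-3, 2, 2), (2, 2, -3), (-3, 4, 1)
cycles coincide ⇒ equivalent

yes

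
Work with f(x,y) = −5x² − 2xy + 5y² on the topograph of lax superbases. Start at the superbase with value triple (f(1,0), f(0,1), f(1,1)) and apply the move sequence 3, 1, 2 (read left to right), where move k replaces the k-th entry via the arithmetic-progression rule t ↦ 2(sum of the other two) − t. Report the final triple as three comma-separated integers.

start (-5,5,-2) = (f(1,0),f(0,1),f(1,1))
replace slot 3: 2·((-5)+5) − (-2) = 2 → (-5,5,2)
replace slot 1: 2·(5+2) − (-5) = 19 → (19,5,2)
replace slot 2: 2·(19+2) − 5 = 37 → (19,37,2)

19,37,2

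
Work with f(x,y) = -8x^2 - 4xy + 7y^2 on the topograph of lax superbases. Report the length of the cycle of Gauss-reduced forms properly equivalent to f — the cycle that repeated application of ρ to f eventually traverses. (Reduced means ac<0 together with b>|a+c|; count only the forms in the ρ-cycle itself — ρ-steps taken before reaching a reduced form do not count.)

D = 240, ⌊√D⌋ = 15
descent: ρ → (7,4,-8)  [lands on river]
river: ρ → (-8,12,3)
river: ρ → (3,12,-8)
river: ρ → (-8,4,7)
river: ρ → (7,10,-5)
river: ρ → (-5,10,7)
ρ-cycle length = 6 (tail of 1 descent step not counted)

6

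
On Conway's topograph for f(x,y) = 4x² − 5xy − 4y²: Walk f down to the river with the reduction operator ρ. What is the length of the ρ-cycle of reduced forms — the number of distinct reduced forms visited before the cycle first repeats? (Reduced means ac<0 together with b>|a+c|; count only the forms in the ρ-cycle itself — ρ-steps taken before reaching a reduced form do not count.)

D = 89, ⌊√D⌋ = 9
descent: ρ → (-4,5,4)  [lands on river]
river: ρ → (4,3,-5)
river: ρ → (-5,7,2)
river: ρ → (2,9,-1)
river: ρ → (-1,9,2)
river: ρ → (2,7,-5)
river: ρ → (-5,3,4)
river: ρ → (4,5,-4)
river: ρ → (-4,3,5)
river: ρ → (5,7,-2)
river: ρ → (-2,9,1)
river: ρ → (1,9,-2)
river: ρ → (-2,7,5)
river: ρ → (5,3,-4)
ρ-cycle length = 14 (tail of 1 descent step not counted)

14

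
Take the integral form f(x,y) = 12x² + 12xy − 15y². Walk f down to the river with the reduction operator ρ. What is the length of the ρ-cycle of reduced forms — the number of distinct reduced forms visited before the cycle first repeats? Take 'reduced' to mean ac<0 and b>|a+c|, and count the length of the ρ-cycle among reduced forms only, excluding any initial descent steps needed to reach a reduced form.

D = 864, ⌊√D⌋ = 29
river: ρ → (-15,18,9)
river: ρ → (9,18,-15)
river: ρ → (-15,12,12)
river: ρ → (12,12,-15)
ρ-cycle length = 4 (tail of 0 descent steps not counted)

4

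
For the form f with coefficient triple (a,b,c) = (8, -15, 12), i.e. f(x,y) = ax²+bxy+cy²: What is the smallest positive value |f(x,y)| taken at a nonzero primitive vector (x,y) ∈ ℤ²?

translate: b→1 (≡-15 mod 16), so (8,-15,12)→(8,1,5)
flip: (8,1,5)→(5,-1,8)
reduced (well bottom): (5,-1,8) with a≤c, −a<b≤a
well minimum = a = 5

5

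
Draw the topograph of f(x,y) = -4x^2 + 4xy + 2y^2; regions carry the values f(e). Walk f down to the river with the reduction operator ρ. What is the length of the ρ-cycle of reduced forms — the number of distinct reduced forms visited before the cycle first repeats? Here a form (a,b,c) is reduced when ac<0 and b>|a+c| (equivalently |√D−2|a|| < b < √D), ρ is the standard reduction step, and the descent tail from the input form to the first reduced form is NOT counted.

D = 48, ⌊√D⌋ = 6
river: ρ → (2,4,-4)
river: ρ → (-4,4,2)
ρ-cycle length = 2 (tail of 0 descent steps not counted)

2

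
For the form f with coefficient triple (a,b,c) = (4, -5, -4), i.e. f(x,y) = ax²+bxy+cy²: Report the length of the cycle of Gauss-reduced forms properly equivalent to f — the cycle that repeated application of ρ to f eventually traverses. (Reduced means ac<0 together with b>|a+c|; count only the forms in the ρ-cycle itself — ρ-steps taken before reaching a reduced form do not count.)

D = 89, ⌊√D⌋ = 9
descent: ρ → (-4,5,4)  [lands on river]
river: ρ → (4,3,-5)
river: ρ → (-5,7,2)
river: ρ → (2,9,-1)
river: ρ → (-1,9,2)
river: ρ → (2,7,-5)
river: ρ → (-5,3,4)
river: ρ → (4,5,-4)
river: ρ → (-4,3,5)
river: ρ → (5,7,-2)
river: ρ → (-2,9,1)
river: ρ → (1,9,-2)
river: ρ → (-2,7,5)
river: ρ → (5,3,-4)
ρ-cycle length = 14 (tail of 1 descent step not counted)

14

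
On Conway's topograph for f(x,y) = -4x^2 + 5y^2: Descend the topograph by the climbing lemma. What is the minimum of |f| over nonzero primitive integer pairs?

descent: ρ → (5,0,-4)
descent: ρ → (-4,8,1)  [lands on river]
river: ρ → (1,8,-4)
closes: descent 2, river 2
min |a| on river = 1

1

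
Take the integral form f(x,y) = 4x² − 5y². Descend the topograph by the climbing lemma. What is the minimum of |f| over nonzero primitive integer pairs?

descent: ρ → (-5,0,4)
descent: ρ → (4,8,-1)  [lands on river]
river: ρ → (-1,8,4)
closes: descent 2, river 2
min |a| on river = 1

1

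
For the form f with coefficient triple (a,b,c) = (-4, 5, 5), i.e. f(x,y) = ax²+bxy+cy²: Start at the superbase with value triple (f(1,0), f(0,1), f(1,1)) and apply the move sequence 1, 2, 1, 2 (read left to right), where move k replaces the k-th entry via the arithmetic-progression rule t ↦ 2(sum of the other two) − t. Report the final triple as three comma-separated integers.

start (-4,5,6) = (f(1,0),f(0,1),f(1,1))
replace slot 1: 2·(5+6) − (-4) = 26 → (26,5,6)
replace slot 2: 2·(26+6) − 5 = 59 → (26,59,6)
replace slot 1: 2·(59+6) − 26 = 104 → (104,59,6)
replace slot 2: 2·(104+6) − 59 = 161 → (104,161,6)

104,161,6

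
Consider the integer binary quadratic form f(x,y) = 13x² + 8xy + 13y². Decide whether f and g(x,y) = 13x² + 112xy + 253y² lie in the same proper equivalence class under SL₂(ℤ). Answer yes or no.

D₁ = -612, D₂ = -612
f: reduced (well bottom): (13,8,13) with a≤c, −a<b≤a
g: translate: b→8 (≡112 mod 26), so (13,112,253)→(13,8,13)
g: reduced (well bottom): (13,8,13) with a≤c, −a<b≤a
reduced forms (13, 8, 13) vs (13, 8, 13) ⇒ equivalent

yes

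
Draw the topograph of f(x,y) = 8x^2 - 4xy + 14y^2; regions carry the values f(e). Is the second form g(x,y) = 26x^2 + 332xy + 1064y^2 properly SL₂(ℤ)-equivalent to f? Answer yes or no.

D₁ = -432, D₂ = -432
f: reduced (well bottom): (8,-4,14) with a≤c, −a<b≤a
g: translate: b→20 (≡332 mod 52), so (26,332,1064)→(26,20,8)
g: flip: (26,20,8)→(8,-20,26)
g: translate: b→-4 (≡-20 mod 16), so (8,-20,26)→(8,-4,14)
g: reduced (well bottom): (8,-4,14) with a≤c, −a<b≤a
reduced forms (8, -4, 14) vs (8, -4, 14) ⇒ equivalent

yes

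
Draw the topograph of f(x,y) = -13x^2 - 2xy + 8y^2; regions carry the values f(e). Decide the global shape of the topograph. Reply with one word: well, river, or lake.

D = b²−4ac = (-2)² − 4·(-13)·8 = 420
D > 0 non-square ⇒ indefinite ⇒ periodic river

river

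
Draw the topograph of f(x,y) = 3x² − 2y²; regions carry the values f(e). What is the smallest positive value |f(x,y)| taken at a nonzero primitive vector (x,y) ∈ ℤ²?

descent: ρ → (-2,4,1)  [lands on river]
river: ρ → (1,4,-2)
closes: descent 1, river 2
min |a| on river = 1

1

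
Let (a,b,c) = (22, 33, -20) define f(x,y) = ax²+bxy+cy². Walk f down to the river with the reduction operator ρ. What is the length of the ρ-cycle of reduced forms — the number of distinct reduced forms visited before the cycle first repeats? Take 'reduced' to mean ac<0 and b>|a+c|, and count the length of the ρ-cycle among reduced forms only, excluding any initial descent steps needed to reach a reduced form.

D = 2849, ⌊√D⌋ = 53
river: ρ → (-20,47,8)
river: ρ → (8,49,-14)
river: ρ → (-14,35,29)
river: ρ → (29,23,-20)
river: ρ → (-20,17,32)
river: ρ → (32,47,-5)
river: ρ → (-5,53,2)
river: ρ → (2,51,-31)
river: ρ → (-31,11,22)
river: ρ → (22,33,-20)
ρ-cycle length = 10 (tail of 0 descent steps not counted)

10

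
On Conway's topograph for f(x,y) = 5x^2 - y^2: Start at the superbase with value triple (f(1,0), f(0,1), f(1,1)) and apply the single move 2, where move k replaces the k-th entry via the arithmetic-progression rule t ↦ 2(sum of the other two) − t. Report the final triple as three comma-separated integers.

start (5,-1,4) = (f(1,0),f(0,1),f(1,1))
replace slot 2: 2·(5+4) − (-1) = 19 → (5,19,4)

5,19,4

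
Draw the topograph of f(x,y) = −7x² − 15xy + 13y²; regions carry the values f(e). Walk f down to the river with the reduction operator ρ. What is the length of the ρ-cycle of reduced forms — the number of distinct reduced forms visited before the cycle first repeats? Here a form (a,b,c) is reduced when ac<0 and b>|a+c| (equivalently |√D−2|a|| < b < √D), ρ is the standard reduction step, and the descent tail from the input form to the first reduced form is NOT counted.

D = 589, ⌊√D⌋ = 24
descent: ρ → (13,15,-7)  [lands on river]
river: ρ → (-7,13,15)
river: ρ → (15,17,-5)
river: ρ → (-5,23,3)
river: ρ → (3,19,-19)
river: ρ → (-19,19,3)
river: ρ → (3,23,-5)
river: ρ → (-5,17,15)
river: ρ → (15,13,-7)
river: ρ → (-7,15,13)
river: ρ → (13,11,-9)
river: ρ → (-9,7,15)
river: ρ → (15,23,-1)
river: ρ → (-1,23,15)
river: ρ → (15,7,-9)
river: ρ → (-9,11,13)
ρ-cycle length = 16 (tail of 1 descent step not counted)

16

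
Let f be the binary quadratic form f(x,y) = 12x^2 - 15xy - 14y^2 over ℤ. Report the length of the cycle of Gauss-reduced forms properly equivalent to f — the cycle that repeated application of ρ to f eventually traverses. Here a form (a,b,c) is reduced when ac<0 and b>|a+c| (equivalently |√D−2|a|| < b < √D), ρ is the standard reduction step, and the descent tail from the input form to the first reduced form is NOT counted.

D = 897, ⌊√D⌋ = 29
descent: ρ → (-14,15,12)  [lands on river]
river: ρ → (12,9,-17)
river: ρ → (-17,25,4)
river: ρ → (4,23,-23)
river: ρ → (-23,23,4)
river: ρ → (4,25,-17)
river: ρ → (-17,9,12)
river: ρ → (12,15,-14)
river: ρ → (-14,13,13)
river: ρ → (13,13,-14)
ρ-cycle length = 10 (tail of 1 descent step not counted)

10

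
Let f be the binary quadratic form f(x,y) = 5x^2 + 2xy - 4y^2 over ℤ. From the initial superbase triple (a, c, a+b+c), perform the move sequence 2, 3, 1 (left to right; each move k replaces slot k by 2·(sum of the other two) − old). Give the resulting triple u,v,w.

start (5,-4,3) = (f(1,0),f(0,1),f(1,1))
replace slot 2: 2·(5+3) − (-4) = 20 → (5,20,3)
replace slot 3: 2·(5+20) − 3 = 47 → (5,20,47)
replace slot 1: 2·(20+47) − 5 = 129 → (129,20,47)

129,20,47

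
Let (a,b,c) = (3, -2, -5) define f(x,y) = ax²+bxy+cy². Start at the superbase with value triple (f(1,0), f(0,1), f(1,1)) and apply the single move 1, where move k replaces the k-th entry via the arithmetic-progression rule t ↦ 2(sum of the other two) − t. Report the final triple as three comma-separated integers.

start (3,-5,-4) = (f(1,0),f(0,1),f(1,1))
replace slot 1: 2·((-5)+(-4)) − 3 = -21 → (-21,-5,-4)

-21,-5,-4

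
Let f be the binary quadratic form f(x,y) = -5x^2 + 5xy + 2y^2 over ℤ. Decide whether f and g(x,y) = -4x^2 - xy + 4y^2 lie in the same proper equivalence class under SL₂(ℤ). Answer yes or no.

D₁ = 65, D₂ = 65
river cycle of f (length 6): (2, 7, -2), (-2, 5, 5), (5, 5, -2), (-2, 7, 2), (2, 5, -5), (-5, 5, 2)
river cycle of g (length 6): (4, 1, -4), (-4, 7, 1), (1, 7, -4), (-4, 1, 4), (4, 7, -1), (-1, 7, 4)
cycles differ ⇒ inequivalent

no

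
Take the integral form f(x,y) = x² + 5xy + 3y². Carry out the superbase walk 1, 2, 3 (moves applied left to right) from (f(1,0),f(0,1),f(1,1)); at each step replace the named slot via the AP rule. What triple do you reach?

start (1,3,9) = (f(1,0),f(0,1),f(1,1))
replace slot 1: 2·(3+9) − 1 = 23 → (23,3,9)
replace slot 2: 2·(23+9) − 3 = 61 → (23,61,9)
replace slot 3: 2·(23+61) − 9 = 159 → (23,61,159)

23,61,159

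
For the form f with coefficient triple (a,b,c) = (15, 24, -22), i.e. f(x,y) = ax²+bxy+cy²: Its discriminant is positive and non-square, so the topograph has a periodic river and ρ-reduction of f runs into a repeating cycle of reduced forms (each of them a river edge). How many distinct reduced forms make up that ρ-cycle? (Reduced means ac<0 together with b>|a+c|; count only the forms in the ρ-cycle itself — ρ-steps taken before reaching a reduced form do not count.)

D = 1896, ⌊√D⌋ = 43
river: ρ → (-22,20,17)
river: ρ → (17,14,-25)
river: ρ → (-25,36,6)
river: ρ → (6,36,-25)
river: ρ → (-25,14,17)
river: ρ → (17,20,-22)
river: ρ → (-22,24,15)
river: ρ → (15,36,-10)
river: ρ → (-10,24,33)
river: ρ → (33,42,-1)
river: ρ → (-1,42,33)
river: ρ → (33,24,-10)
river: ρ → (-10,36,15)
river: ρ → (15,24,-22)
ρ-cycle length = 14 (tail of 0 descent steps not counted)

14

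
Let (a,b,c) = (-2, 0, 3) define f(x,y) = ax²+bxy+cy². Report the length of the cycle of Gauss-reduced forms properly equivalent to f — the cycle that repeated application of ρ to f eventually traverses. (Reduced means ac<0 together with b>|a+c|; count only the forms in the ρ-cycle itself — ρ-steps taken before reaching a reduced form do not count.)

D = 24, ⌊√D⌋ = 4
descent: ρ → (3,0,-2)
descent: ρ → (-2,4,1)  [lands on river]
river: ρ → (1,4,-2)
ρ-cycle length = 2 (tail of 2 descent steps not counted)

2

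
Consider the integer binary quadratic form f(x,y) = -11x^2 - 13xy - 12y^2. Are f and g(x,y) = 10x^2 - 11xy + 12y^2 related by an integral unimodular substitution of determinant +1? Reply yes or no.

D₁ = -359, D₂ = -359
f is negative-definite; reduce −f:
−f: translate: b→-9 (≡13 mod 22), so (11,13,12)→(11,-9,10)
−f: flip: (11,-9,10)→(10,9,11)
−f: reduced (well bottom): (10,9,11) with a≤c, −a<b≤a
flip sign back: reduced form of f is (-10,-9,-11)
g: translate: b→9 (≡-11 mod 20), so (10,-11,12)→(10,9,11)
g: reduced (well bottom): (10,9,11) with a≤c, −a<b≤a
reduced forms (-10, -9, -11) vs (10, 9, 11) ⇒ inequivalent

no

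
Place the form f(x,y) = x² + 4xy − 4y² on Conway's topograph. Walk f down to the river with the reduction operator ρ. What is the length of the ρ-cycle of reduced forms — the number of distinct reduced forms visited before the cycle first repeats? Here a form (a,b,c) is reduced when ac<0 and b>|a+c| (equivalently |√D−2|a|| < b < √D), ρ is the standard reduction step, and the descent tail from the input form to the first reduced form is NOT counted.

D = 32, ⌊√D⌋ = 5
river: ρ → (-4,4,1)
river: ρ → (1,4,-4)
ρ-cycle length = 2 (tail of 0 descent steps not counted)

2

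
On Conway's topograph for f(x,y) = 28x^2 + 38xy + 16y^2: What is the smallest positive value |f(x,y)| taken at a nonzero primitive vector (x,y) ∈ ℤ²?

translate: b→-18 (≡38 mod 56), so (28,38,16)→(28,-18,6)
flip: (28,-18,6)→(6,18,28)
translate: b→6 (≡18 mod 12), so (6,18,28)→(6,6,16)
reduced (well bottom): (6,6,16) with a≤c, −a<b≤a
well minimum = a = 6

6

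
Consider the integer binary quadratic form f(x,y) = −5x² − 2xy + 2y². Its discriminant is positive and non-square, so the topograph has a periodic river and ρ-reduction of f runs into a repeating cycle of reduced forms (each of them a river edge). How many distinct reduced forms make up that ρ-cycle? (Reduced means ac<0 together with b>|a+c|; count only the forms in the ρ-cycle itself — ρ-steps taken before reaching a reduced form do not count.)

D = 44, ⌊√D⌋ = 6
descent: ρ → (2,6,-1)  [lands on river]
river: ρ → (-1,6,2)
ρ-cycle length = 2 (tail of 1 descent step not counted)

2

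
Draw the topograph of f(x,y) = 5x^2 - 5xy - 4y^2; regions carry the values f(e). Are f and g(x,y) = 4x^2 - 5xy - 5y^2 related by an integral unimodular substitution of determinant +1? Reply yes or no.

D₁ = 105, D₂ = 105
river cycle of f (length 6): (-4, 5, 5), (5, 5, -4), (-4, 3, 6), (6, 9, -1), (-1, 9, 6), (6, 3, -4)
river cycle of g (length 6): (-5, 5, 4), (4, 3, -6), (-6, 9, 1), (1, 9, -6), (-6, 3, 4), (4, 5, -5)
cycles differ ⇒ inequivalent

no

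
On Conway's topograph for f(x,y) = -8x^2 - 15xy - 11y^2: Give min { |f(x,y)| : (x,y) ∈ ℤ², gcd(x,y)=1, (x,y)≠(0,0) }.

translate: b→-1 (≡15 mod 16), so (8,15,11)→(8,-1,4)
flip: (8,-1,4)→(4,1,8)
reduced (well bottom): (4,1,8) with a≤c, −a<b≤a
well minimum |f| = |-4| = 4 (negative-definite)

4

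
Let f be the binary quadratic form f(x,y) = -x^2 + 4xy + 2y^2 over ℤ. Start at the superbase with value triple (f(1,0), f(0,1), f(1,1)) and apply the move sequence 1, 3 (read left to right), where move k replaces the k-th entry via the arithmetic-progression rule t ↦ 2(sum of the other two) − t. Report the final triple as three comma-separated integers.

start (-1,2,5) = (f(1,0),f(0,1),f(1,1))
replace slot 1: 2·(2+5) − (-1) = 15 → (15,2,5)
replace slot 3: 2·(15+2) − 5 = 29 → (15,2,29)

15,2,29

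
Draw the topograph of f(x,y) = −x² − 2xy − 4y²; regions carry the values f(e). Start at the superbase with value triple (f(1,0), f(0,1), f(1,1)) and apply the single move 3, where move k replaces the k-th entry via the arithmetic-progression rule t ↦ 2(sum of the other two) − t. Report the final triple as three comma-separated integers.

start (-1,-4,-7) = (f(1,0),f(0,1),f(1,1))
replace slot 3: 2·((-1)+(-4)) − (-7) = -3 → (-1,-4,-3)

-1,-4,-3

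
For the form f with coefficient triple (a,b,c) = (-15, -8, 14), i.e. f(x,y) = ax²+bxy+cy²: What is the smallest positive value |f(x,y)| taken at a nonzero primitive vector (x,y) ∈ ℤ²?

descent: ρ → (14,8,-15)  [lands on river]
river: ρ → (-15,22,7)
river: ρ → (7,20,-18)
river: ρ → (-18,16,9)
river: ρ → (9,20,-14)
river: ρ → (-14,8,15)
river: ρ → (15,22,-7)
river: ρ → (-7,20,18)
river: ρ → (18,16,-9)
river: ρ → (-9,20,14)
closes: descent 1, river 10
min |a| on river = 7

7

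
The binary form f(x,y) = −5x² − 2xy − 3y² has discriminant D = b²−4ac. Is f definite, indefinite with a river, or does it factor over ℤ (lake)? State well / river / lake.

D = b²−4ac = (-2)² − 4·(-5)·(-3) = -56
D < 0 ⇒ definite ⇒ every region one sign ⇒ single well

well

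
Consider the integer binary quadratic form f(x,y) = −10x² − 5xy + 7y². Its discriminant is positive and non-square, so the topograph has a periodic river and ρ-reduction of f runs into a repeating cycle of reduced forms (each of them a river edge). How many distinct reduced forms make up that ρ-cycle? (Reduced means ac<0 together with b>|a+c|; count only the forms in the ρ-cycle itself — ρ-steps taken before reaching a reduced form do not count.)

D = 305, ⌊√D⌋ = 17
descent: ρ → (7,5,-10)  [lands on river]
river: ρ → (-10,15,2)
river: ρ → (2,17,-2)
river: ρ → (-2,15,10)
river: ρ → (10,5,-7)
river: ρ → (-7,9,8)
river: ρ → (8,7,-8)
river: ρ → (-8,9,7)
ρ-cycle length = 8 (tail of 1 descent step not counted)

8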